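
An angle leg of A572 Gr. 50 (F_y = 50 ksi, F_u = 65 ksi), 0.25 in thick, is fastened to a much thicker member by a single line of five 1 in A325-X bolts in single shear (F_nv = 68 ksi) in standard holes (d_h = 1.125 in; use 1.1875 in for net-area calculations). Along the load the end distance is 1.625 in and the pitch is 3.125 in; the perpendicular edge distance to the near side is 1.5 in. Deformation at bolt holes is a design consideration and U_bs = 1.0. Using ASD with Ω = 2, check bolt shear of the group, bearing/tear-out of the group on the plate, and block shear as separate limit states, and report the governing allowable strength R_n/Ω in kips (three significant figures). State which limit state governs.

Bolt shear: A_b = π·1²/4 = 0.7854 in²; R_n = 68 × 0.7854 × 5 × 1 = 267 kips → 267 / 2 = 134 kips.
Bearing: edge l_c = 1.062, r_n = 20.72 kips; interior l_c = 2, r_n = 39 kips; R_n = 20.72 + 4·39 = 176.7 kips → 88.4 kips.
Block shear: A_gv = 3.531, A_nv = 2.195, A_nt = 0.2266 in²; R_n = min(0.6F_uA_nv, 0.6F_yA_gv) + U_bs·F_u·A_nt = 100.3 kips → 50.2 kips.
Block shear governs: 50.2 kips.

50.2 kips (block shear governs)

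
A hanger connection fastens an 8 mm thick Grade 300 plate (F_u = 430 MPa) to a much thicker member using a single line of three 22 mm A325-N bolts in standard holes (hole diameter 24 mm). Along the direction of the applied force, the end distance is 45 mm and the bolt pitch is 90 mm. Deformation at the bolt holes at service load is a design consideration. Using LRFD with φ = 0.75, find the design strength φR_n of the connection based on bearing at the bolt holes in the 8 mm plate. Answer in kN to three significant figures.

Per bolt r_n = 1.2 l_c t F_u ≤ 2.4 d t F_u; upper limit = 2.4 × 22 × 8 × 430 / 1000 = 181.6 kN.
Edge bolt: l_c = 45 − 24/2 = 33 mm → 1.2 × 33 × 8 × 430 / 1000 = 136.2 → r_n = 136.2 kN.
Interior bolts: l_c = 90 − 24 = 66 mm → 1.2 × 66 × 8 × 430 / 1000 = 272.4 → r_n = 181.6 kN.
R_n = 1 × 136.2 + 2 × 181.6 = 499.5 kN.
Design strength φR_n = 0.75 × 499.5 = 375 kN.

375 kN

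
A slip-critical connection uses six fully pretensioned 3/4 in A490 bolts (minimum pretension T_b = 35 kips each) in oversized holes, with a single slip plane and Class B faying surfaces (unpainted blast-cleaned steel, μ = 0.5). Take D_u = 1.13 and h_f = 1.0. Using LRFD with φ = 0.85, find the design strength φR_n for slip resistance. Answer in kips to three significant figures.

R_n = μ · D_u · h_f · T_b · n_s · n_b = 0.5 × 1.13 × 1.0 × 35 × 1 × 6 = 118.6 kips.
Design strength φR_n = 0.85 × 118.6 = 101 kips.

101 kips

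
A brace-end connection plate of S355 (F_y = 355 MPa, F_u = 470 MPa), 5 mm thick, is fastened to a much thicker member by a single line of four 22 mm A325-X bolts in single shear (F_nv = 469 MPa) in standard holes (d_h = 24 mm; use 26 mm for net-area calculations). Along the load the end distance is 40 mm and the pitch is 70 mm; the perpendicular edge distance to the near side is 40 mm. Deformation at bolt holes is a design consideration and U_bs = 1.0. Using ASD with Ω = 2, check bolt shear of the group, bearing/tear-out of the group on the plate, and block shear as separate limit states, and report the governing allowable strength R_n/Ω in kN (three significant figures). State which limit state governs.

144 kN (block shear governs)

Bolt shear: A_b = π·22²/4 = 380.1 mm²; R_n = 469 × 380.1 × 4 × 1 / 1000 = 713.1 kN → 713.1 / 2 = 357 kN.
Bearing: edge l_c = 28, r_n = 78.96 kN; interior l_c = 46, r_n = 124.1 kN; R_n = 78.96 + 3·124.1 = 451.2 kN → 226 kN.
Block shear: A_gv = 1250, A_nv = 795, A_nt = 135 mm²; R_n = min(0.6F_uA_nv, 0.6F_yA_gv) + U_bs·F_u·A_nt = 287.6 kN → 144 kN.
Block shear governs: 144 kN.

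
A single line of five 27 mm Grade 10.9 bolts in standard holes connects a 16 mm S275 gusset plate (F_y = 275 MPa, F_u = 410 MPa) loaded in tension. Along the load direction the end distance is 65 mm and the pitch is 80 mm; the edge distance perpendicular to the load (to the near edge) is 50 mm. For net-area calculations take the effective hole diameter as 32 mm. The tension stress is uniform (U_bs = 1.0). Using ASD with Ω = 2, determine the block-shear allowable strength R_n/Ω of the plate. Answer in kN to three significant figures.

586 kN

Shear plane L_v = 65 + 4·80 = 385 mm; A_gv = 385 × 16 = 6160 mm².
A_nv = (385 − 4.5·32) × 16 = 3856 mm².
A_nt = (50 − 0.5·32) × 16 = 544 mm².
0.6 F_u A_nv = 948.6 kN; 0.6 F_y A_gv = 1016 kN → shear rupture governs the shear term.
R_n = 948.6 + 1.0 × 410 × 544 / 1000 = 1172 kN.
Allowable strength R_n/Ω = 1172 / 2 = 586 kN.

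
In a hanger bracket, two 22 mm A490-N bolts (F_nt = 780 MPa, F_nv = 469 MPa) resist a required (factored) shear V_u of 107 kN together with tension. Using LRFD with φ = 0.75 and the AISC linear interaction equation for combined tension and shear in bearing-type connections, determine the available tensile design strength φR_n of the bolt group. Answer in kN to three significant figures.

400 kN

A_b = π·22²/4 = 380.1 mm²; f_rv = 107 × 1000 / (2 × 380.1) = 140.7 MPa.
F'_nt = 1.3 F_nt − (F_nt / φF_nv) f_rv = 1.3·780 − (780/(0.75·469))·140.7 = 701.9 MPa, capped at F_nt → F'_nt = 701.9 MPa.
R_n = F'_nt · A_b · n = 701.9 × 380.1 × 2 / 1000 = 533.6 kN.
Design strength φR_n = 0.75 × 533.6 = 400 kN.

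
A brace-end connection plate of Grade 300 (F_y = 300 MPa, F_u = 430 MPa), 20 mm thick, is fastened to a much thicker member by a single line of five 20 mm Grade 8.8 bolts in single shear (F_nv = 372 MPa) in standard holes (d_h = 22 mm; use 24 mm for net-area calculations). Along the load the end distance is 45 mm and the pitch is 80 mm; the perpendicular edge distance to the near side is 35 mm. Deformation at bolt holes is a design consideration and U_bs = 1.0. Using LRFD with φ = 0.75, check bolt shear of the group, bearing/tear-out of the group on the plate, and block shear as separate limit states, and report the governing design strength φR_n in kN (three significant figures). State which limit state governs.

Bolt shear: A_b = π·20²/4 = 314.2 mm²; R_n = 372 × 314.2 × 5 × 1 / 1000 = 584.3 kN → 0.75 × 584.3 = 438 kN.
Bearing: edge l_c = 34, r_n = 350.9 kN; interior l_c = 58, r_n = 412.8 kN; R_n = 350.9 + 4·412.8 = 2002 kN → 1500 kN.
Block shear: A_gv = 7300, A_nv = 5140, A_nt = 460 mm²; R_n = min(0.6F_uA_nv, 0.6F_yA_gv) + U_bs·F_u·A_nt = 1512 kN → 1130 kN.
Bolt shear governs: 438 kN.

438 kN (bolt shear governs)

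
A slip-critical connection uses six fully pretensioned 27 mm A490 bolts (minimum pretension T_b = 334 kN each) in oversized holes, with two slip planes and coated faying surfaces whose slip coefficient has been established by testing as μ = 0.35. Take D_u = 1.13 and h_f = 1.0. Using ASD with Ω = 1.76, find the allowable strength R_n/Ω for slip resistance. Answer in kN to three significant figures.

R_n = μ · D_u · h_f · T_b · n_s · n_b = 0.35 × 1.13 × 1.0 × 334 × 2 × 6 = 1585 kN.
Allowable strength R_n/Ω = 1585 / 1.76 = 901 kN.

901 kN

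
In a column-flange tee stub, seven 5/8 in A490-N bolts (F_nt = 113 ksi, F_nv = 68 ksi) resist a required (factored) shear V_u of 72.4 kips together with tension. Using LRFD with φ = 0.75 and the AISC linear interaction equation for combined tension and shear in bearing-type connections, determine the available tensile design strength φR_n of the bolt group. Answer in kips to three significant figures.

A_b = π·0.625²/4 = 0.3068 in²; f_rv = 72.4 / (7 × 0.3068) = 33.71 ksi.
F'_nt = 1.3 F_nt − (F_nt / φF_nv) f_rv = 1.3·113 − (113/(0.75·68))·33.71 = 72.2 ksi, capped at F_nt → F'_nt = 72.2 ksi.
R_n = F'_nt · A_b · n = 72.2 × 0.3068 × 7 = 155.1 kips.
Design strength φR_n = 0.75 × 155.1 = 116 kips.

116 kips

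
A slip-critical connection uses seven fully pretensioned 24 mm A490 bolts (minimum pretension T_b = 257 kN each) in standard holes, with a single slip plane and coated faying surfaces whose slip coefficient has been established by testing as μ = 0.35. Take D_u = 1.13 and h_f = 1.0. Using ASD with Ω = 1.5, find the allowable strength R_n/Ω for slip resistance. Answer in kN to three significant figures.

R_n = μ · D_u · h_f · T_b · n_s · n_b = 0.35 × 1.13 × 1.0 × 257 × 1 × 7 = 711.5 kN.
Allowable strength R_n/Ω = 711.5 / 1.5 = 474 kN.

474 kN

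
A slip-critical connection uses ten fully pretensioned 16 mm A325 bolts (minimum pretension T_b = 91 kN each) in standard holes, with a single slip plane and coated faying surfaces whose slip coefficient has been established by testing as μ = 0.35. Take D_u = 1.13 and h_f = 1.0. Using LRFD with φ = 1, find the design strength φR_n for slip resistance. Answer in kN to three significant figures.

360 kN

R_n = μ · D_u · h_f · T_b · n_s · n_b = 0.35 × 1.13 × 1.0 × 91 × 1 × 10 = 359.9 kN.
Design strength φR_n = 1 × 359.9 = 360 kN.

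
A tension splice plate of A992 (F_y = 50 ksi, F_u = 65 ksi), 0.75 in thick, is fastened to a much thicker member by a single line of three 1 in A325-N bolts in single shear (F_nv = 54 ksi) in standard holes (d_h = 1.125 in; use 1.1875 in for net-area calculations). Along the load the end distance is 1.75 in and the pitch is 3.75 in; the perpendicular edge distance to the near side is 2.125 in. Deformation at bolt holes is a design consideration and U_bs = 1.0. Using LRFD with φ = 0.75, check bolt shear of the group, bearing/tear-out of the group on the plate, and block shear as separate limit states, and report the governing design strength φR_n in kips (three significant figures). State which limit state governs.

Bolt shear: A_b = π·1²/4 = 0.7854 in²; R_n = 54 × 0.7854 × 3 × 1 = 127.2 kips → 0.75 × 127.2 = 95.4 kips.
Bearing: edge l_c = 1.188, r_n = 69.47 kips; interior l_c = 2.625, r_n = 117 kips; R_n = 69.47 + 2·117 = 303.5 kips → 228 kips.
Block shear: A_gv = 6.938, A_nv = 4.711, A_nt = 1.148 in²; R_n = min(0.6F_uA_nv, 0.6F_yA_gv) + U_bs·F_u·A_nt = 258.4 kips → 194 kips.
Bolt shear governs: 95.4 kips.

95.4 kips (bolt shear governs)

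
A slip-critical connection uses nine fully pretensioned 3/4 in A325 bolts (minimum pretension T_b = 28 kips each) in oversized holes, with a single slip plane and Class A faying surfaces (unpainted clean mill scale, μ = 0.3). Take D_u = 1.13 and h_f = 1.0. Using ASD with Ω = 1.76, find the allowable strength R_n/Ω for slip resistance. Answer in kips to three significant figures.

48.5 kips

R_n = μ · D_u · h_f · T_b · n_s · n_b = 0.3 × 1.13 × 1.0 × 28 × 1 × 9 = 85.43 kips.
Allowable strength R_n/Ω = 85.43 / 1.76 = 48.5 kips.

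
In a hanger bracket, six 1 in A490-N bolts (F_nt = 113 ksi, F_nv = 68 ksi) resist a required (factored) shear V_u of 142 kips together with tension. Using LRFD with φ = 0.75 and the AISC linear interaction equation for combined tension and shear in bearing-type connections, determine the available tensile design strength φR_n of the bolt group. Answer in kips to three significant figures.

A_b = π·1²/4 = 0.7854 in²; f_rv = 142 / (6 × 0.7854) = 30.13 ksi.
F'_nt = 1.3 F_nt − (F_nt / φF_nv) f_rv = 1.3·113 − (113/(0.75·68))·30.13 = 80.13 ksi, capped at F_nt → F'_nt = 80.13 ksi.
R_n = F'_nt · A_b · n = 80.13 × 0.7854 × 6 = 377.6 kips.
Design strength φR_n = 0.75 × 377.6 = 283 kips.

283 kips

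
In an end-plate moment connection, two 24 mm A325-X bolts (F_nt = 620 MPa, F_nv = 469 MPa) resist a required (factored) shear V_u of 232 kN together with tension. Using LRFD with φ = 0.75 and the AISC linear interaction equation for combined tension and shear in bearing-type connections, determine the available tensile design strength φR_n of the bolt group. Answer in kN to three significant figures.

A_b = π·24²/4 = 452.4 mm²; f_rv = 232 × 1000 / (2 × 452.4) = 256.4 MPa.
F'_nt = 1.3 F_nt − (F_nt / φF_nv) f_rv = 1.3·620 − (620/(0.75·469))·256.4 = 354 MPa, capped at F_nt → F'_nt = 354 MPa.
R_n = F'_nt · A_b · n = 354 × 452.4 × 2 / 1000 = 320.3 kN.
Design strength φR_n = 0.75 × 320.3 = 240 kN.

240 kN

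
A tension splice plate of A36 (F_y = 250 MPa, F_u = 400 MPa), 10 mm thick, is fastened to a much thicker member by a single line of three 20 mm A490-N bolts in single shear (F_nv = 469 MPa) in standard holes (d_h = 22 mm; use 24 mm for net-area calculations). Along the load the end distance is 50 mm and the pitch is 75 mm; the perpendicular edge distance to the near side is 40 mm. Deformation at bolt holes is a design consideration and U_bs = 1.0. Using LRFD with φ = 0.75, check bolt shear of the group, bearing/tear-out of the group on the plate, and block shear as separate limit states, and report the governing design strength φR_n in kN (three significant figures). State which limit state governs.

309 kN (block shear governs)

Bolt shear: A_b = π·20²/4 = 314.2 mm²; R_n = 469 × 314.2 × 3 × 1 / 1000 = 442 kN → 0.75 × 442 = 332 kN.
Bearing: edge l_c = 39, r_n = 187.2 kN; interior l_c = 53, r_n = 192 kN; R_n = 187.2 + 2·192 = 571.2 kN → 428 kN.
Block shear: A_gv = 2000, A_nv = 1400, A_nt = 280 mm²; R_n = min(0.6F_uA_nv, 0.6F_yA_gv) + U_bs·F_u·A_nt = 412 kN → 309 kN.
Block shear governs: 309 kN.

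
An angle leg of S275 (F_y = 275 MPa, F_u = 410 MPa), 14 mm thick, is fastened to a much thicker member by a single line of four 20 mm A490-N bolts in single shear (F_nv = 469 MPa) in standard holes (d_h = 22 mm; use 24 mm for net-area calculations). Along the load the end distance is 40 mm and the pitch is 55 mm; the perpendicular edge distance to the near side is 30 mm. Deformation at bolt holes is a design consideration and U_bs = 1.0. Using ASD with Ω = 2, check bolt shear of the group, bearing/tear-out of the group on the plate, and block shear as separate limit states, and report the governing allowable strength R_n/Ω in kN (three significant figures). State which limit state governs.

Bolt shear: A_b = π·20²/4 = 314.2 mm²; R_n = 469 × 314.2 × 4 × 1 / 1000 = 589.4 kN → 589.4 / 2 = 295 kN.
Bearing: edge l_c = 29, r_n = 199.8 kN; interior l_c = 33, r_n = 227.3 kN; R_n = 199.8 + 3·227.3 = 881.7 kN → 441 kN.
Block shear: A_gv = 2870, A_nv = 1694, A_nt = 252 mm²; R_n = min(0.6F_uA_nv, 0.6F_yA_gv) + U_bs·F_u·A_nt = 520 kN → 260 kN.
Block shear governs: 260 kN.

260 kN (block shear governs)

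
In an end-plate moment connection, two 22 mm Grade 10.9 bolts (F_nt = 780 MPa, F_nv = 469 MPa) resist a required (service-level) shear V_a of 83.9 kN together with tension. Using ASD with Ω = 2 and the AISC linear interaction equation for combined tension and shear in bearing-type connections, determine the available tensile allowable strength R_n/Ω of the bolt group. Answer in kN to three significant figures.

A_b = π·22²/4 = 380.1 mm²; f_rv = 83.9 × 1000 / (2 × 380.1) = 110.4 MPa.
F'_nt = 1.3 F_nt − (Ω F_nt / F_nv) f_rv = 1.3·780 − (2·780/469)·110.4 = 646.9 MPa, capped at F_nt → F'_nt = 646.9 MPa.
R_n = F'_nt · A_b · n = 646.9 × 380.1 × 2 / 1000 = 491.8 kN.
Allowable strength R_n/Ω = 491.8 / 2 = 246 kN.

246 kN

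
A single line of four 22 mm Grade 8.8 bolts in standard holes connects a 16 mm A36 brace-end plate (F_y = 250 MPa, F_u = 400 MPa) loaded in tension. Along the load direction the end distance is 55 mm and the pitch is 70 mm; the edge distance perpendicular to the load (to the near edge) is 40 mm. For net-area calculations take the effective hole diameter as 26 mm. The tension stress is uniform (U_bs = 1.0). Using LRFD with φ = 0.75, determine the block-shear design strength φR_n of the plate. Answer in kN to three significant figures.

607 kN

Shear plane L_v = 55 + 3·70 = 265 mm; A_gv = 265 × 16 = 4240 mm².
A_nv = (265 − 3.5·26) × 16 = 2784 mm².
A_nt = (40 − 0.5·26) × 16 = 432 mm².
0.6 F_u A_nv = 668.2 kN; 0.6 F_y A_gv = 636 kN → shear yielding governs the shear term.
R_n = 636 + 1.0 × 400 × 432 / 1000 = 808.8 kN.
Design strength φR_n = 0.75 × 808.8 = 607 kN.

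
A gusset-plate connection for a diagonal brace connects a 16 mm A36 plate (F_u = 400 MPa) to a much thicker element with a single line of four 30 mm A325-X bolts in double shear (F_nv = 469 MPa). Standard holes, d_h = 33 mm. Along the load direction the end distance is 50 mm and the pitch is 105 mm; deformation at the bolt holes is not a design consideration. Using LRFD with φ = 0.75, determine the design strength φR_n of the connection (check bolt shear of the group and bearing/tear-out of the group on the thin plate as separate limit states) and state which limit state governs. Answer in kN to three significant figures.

Bolt shear: A_b = π·30²/4 = 706.9 mm²; R_n = 469 × 706.9 × 4 × 2 / 1000 = 2652 kN → 0.75 × 2652 = 1990 kN.
Bearing (1.5 l_c t F_u ≤ 3.0 d t F_u): upper limit = 3.0·30·16·400 / 1000 = 576 kN.
  Edge l_c = 50 − 33/2 = 33.5 → r_n = 321.6 kN; interior l_c = 105 − 33 = 72 → r_n = 576 kN.
  R_n,bearing = 1·321.6 + 3·576 = 2050 kN → 0.75 × 2050 = 1540 kN.
Bearing governs: 1540 kN.

1540 kN (bearing governs)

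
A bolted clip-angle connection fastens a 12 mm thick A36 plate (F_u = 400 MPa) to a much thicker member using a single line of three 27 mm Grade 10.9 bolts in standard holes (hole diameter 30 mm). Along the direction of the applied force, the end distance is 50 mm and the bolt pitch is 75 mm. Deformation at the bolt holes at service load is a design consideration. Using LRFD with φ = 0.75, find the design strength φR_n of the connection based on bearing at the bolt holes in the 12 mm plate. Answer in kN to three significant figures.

540 kN

Per bolt r_n = 1.2 l_c t F_u ≤ 2.4 d t F_u; upper limit = 2.4 × 27 × 12 × 400 / 1000 = 311 kN.
Edge bolt: l_c = 50 − 30/2 = 35 mm → 1.2 × 35 × 12 × 400 / 1000 = 201.6 → r_n = 201.6 kN.
Interior bolts: l_c = 75 − 30 = 45 mm → 1.2 × 45 × 12 × 400 / 1000 = 259.2 → r_n = 259.2 kN.
R_n = 1 × 201.6 + 2 × 259.2 = 720 kN.
Design strength φR_n = 0.75 × 720 = 540 kN.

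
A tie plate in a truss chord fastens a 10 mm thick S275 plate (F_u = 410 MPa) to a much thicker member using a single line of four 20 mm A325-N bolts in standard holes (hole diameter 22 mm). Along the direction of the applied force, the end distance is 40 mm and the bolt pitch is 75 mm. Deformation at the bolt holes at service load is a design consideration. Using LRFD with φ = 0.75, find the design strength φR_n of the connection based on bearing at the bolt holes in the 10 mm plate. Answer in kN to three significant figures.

550 kN

Per bolt r_n = 1.2 l_c t F_u ≤ 2.4 d t F_u; upper limit = 2.4 × 20 × 10 × 410 / 1000 = 196.8 kN.
Edge bolt: l_c = 40 − 22/2 = 29 mm → 1.2 × 29 × 10 × 410 / 1000 = 142.7 → r_n = 142.7 kN.
Interior bolts: l_c = 75 − 22 = 53 mm → 1.2 × 53 × 10 × 410 / 1000 = 260.8 → r_n = 196.8 kN.
R_n = 1 × 142.7 + 3 × 196.8 = 733.1 kN.
Design strength φR_n = 0.75 × 733.1 = 550 kN.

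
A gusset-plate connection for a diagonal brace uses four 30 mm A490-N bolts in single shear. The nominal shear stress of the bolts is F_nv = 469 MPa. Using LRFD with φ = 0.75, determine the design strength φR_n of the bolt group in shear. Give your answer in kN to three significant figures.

A_b = π × 30² / 4 = 706.9 mm².
R_n = F_nv · A_b · n · n_s = 469 × 706.9 × 4 × 1 / 1000 = 1326 kN.
Design strength φR_n = 0.75 × 1326 = 995 kN.

995 kN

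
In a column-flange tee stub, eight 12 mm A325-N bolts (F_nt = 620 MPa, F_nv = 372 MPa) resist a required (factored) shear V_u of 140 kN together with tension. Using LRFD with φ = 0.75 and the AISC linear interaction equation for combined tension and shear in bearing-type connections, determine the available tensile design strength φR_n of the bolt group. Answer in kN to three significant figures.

314 kN

A_b = π·12²/4 = 113.1 mm²; f_rv = 140 × 1000 / (8 × 113.1) = 154.7 MPa.
F'_nt = 1.3 F_nt − (F_nt / φF_nv) f_rv = 1.3·620 − (620/(0.75·372))·154.7 = 462.1 MPa, capped at F_nt → F'_nt = 462.1 MPa.
R_n = F'_nt · A_b · n = 462.1 × 113.1 × 8 / 1000 = 418.1 kN.
Design strength φR_n = 0.75 × 418.1 = 314 kN.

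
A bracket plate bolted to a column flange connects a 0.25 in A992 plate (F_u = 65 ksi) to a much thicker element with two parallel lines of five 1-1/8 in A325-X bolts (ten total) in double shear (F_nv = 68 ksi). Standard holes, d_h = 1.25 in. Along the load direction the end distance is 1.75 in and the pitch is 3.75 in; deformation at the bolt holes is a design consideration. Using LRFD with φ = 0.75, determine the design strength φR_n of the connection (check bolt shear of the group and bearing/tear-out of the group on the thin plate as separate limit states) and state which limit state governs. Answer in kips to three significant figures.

Bolt shear: A_b = π·1.125²/4 = 0.994 in²; R_n = 68 × 0.994 × 10 × 2 = 1352 kips → 0.75 × 1352 = 1010 kips.
Bearing (1.2 l_c t F_u ≤ 2.4 d t F_u): upper limit = 2.4·1.125·0.25·65 = 43.87 kips.
  Edge l_c = 1.75 − 1.25/2 = 1.125 → r_n = 21.94 kips; interior l_c = 3.75 − 1.25 = 2.5 → r_n = 43.87 kips.
  R_n,bearing = 2·21.94 + 8·43.87 = 394.9 kips → 0.75 × 394.9 = 296 kips.
Bearing governs: 296 kips.

296 kips (bearing governs)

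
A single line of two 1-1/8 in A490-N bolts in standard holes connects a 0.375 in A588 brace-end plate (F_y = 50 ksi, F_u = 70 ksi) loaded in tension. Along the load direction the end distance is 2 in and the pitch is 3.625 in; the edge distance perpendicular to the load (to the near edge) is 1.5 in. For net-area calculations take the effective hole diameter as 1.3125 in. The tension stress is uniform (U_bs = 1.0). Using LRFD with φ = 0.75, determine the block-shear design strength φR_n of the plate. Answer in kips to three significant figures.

59.8 kips

Shear plane L_v = 2 + 1·3.625 = 5.625 in; A_gv = 5.625 × 0.375 = 2.109 in².
A_nv = (5.625 − 1.5·1.3125) × 0.375 = 1.371 in².
A_nt = (1.5 − 0.5·1.3125) × 0.375 = 0.3164 in².
0.6 F_u A_nv = 57.59 kips; 0.6 F_y A_gv = 63.28 kips → shear rupture governs the shear term.
R_n = 57.59 + 1.0 × 70 × 0.3164 = 79.73 kips.
Design strength φR_n = 0.75 × 79.73 = 59.8 kips.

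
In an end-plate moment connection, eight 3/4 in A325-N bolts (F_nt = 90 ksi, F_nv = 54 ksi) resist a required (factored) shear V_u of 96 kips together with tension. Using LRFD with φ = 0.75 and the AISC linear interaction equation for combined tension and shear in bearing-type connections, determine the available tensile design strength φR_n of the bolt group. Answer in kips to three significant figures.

A_b = π·0.75²/4 = 0.4418 in²; f_rv = 96 / (8 × 0.4418) = 27.16 ksi.
F'_nt = 1.3 F_nt − (F_nt / φF_nv) f_rv = 1.3·90 − (90/(0.75·54))·27.16 = 56.64 ksi, capped at F_nt → F'_nt = 56.64 ksi.
R_n = F'_nt · A_b · n = 56.64 × 0.4418 × 8 = 200.2 kips.
Design strength φR_n = 0.75 × 200.2 = 150 kips.

150 kips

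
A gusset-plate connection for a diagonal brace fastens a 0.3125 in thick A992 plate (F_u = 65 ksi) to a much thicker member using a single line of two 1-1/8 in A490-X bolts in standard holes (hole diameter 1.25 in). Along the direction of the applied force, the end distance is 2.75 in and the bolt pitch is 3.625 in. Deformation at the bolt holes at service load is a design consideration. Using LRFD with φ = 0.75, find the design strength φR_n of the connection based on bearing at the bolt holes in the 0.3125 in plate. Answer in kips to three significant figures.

80 kips

Per bolt r_n = 1.2 l_c t F_u ≤ 2.4 d t F_u; upper limit = 2.4 × 1.125 × 0.3125 × 65 = 54.84 kips.
Edge bolt: l_c = 2.75 − 1.25/2 = 2.125 in → 1.2 × 2.125 × 0.3125 × 65 = 51.8 → r_n = 51.8 kips.
Interior bolts: l_c = 3.625 − 1.25 = 2.375 in → 1.2 × 2.375 × 0.3125 × 65 = 57.89 → r_n = 54.84 kips.
R_n = 1 × 51.8 + 1 × 54.84 = 106.6 kips.
Design strength φR_n = 0.75 × 106.6 = 80 kips.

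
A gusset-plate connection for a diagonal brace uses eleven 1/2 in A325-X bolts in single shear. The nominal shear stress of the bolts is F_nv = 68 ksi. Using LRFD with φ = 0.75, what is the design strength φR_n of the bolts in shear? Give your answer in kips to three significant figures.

110 kips

A_b = π × 0.5² / 4 = 0.1963 in².
R_n = F_nv · A_b · n · n_s = 68 × 0.1963 × 11 × 1 = 146.9 kips.
Design strength φR_n = 0.75 × 146.9 = 110 kips.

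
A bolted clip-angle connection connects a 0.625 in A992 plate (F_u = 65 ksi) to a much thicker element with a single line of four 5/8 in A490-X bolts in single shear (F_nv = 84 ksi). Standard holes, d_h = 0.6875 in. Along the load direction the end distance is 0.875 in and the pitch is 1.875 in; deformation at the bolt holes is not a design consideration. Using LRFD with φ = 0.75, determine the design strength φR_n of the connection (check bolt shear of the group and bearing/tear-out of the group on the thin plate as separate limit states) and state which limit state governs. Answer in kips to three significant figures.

77.3 kips (bolt shear governs)

Bolt shear: A_b = π·0.625²/4 = 0.3068 in²; R_n = 84 × 0.3068 × 4 × 1 = 103.1 kips → 0.75 × 103.1 = 77.3 kips.
Bearing (1.5 l_c t F_u ≤ 3.0 d t F_u): upper limit = 3.0·0.625·0.625·65 = 76.17 kips.
  Edge l_c = 0.875 − 0.6875/2 = 0.5312 → r_n = 32.37 kips; interior l_c = 1.875 − 0.6875 = 1.188 → r_n = 72.36 kips.
  R_n,bearing = 1·32.37 + 3·72.36 = 249.5 kips → 0.75 × 249.5 = 187 kips.
Bolt shear governs: 77.3 kips.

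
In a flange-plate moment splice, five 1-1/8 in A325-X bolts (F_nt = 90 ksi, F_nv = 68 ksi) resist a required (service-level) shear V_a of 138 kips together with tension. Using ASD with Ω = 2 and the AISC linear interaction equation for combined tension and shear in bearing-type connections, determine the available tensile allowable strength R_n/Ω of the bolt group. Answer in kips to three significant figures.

108 kips

A_b = π·1.125²/4 = 0.994 in²; f_rv = 138 / (5 × 0.994) = 27.77 ksi.
F'_nt = 1.3 F_nt − (Ω F_nt / F_nv) f_rv = 1.3·90 − (2·90/68)·27.77 = 43.5 ksi, capped at F_nt → F'_nt = 43.5 ksi.
R_n = F'_nt · A_b · n = 43.5 × 0.994 × 5 = 216.2 kips.
Allowable strength R_n/Ω = 216.2 / 2 = 108 kips.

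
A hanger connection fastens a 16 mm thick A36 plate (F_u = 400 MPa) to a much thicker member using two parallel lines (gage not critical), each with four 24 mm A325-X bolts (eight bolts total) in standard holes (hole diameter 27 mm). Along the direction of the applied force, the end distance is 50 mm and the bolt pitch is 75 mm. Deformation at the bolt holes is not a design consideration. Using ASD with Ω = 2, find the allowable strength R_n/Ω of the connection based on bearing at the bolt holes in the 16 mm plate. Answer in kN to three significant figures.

1730 kN

Per bolt r_n = 1.5 l_c t F_u ≤ 3.0 d t F_u; upper limit = 3.0 × 24 × 16 × 400 / 1000 = 460.8 kN.
Edge bolt: l_c = 50 − 27/2 = 36.5 mm → 1.5 × 36.5 × 16 × 400 / 1000 = 350.4 → r_n = 350.4 kN.
Interior bolts: l_c = 75 − 27 = 48 mm → 1.5 × 48 × 16 × 400 / 1000 = 460.8 → r_n = 460.8 kN.
R_n = 2 × 350.4 + 6 × 460.8 = 3466 kN.
Allowable strength R_n/Ω = 3466 / 2 = 1730 kN.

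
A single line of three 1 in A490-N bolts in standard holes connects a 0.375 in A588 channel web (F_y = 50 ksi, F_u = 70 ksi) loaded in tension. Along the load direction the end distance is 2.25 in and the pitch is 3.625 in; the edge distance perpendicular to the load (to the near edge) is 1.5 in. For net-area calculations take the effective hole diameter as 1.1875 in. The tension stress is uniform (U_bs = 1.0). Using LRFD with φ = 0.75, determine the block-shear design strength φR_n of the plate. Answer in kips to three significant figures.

Shear plane L_v = 2.25 + 2·3.625 = 9.5 in; A_gv = 9.5 × 0.375 = 3.562 in².
A_nv = (9.5 − 2.5·1.1875) × 0.375 = 2.449 in².
A_nt = (1.5 − 0.5·1.1875) × 0.375 = 0.3398 in².
0.6 F_u A_nv = 102.9 kips; 0.6 F_y A_gv = 106.9 kips → shear rupture governs the shear term.
R_n = 102.9 + 1.0 × 70 × 0.3398 = 126.7 kips.
Design strength φR_n = 0.75 × 126.7 = 95 kips.

95 kips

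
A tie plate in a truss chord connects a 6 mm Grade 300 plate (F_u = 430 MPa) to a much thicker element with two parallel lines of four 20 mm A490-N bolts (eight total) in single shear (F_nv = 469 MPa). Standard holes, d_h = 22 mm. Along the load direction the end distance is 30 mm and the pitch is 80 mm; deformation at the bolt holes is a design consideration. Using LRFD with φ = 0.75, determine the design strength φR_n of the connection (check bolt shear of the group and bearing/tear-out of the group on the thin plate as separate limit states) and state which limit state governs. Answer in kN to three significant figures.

Bolt shear: A_b = π·20²/4 = 314.2 mm²; R_n = 469 × 314.2 × 8 × 1 / 1000 = 1179 kN → 0.75 × 1179 = 884 kN.
Bearing (1.2 l_c t F_u ≤ 2.4 d t F_u): upper limit = 2.4·20·6·430 / 1000 = 123.8 kN.
  Edge l_c = 30 − 22/2 = 19 → r_n = 58.82 kN; interior l_c = 80 − 22 = 58 → r_n = 123.8 kN.
  R_n,bearing = 2·58.82 + 6·123.8 = 860.7 kN → 0.75 × 860.7 = 646 kN.
Bearing governs: 646 kN.

646 kN (bearing governs)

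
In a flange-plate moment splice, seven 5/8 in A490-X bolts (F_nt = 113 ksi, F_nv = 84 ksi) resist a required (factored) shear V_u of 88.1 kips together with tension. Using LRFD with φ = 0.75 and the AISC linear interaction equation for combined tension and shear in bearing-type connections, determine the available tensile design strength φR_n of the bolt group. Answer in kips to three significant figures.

A_b = π·0.625²/4 = 0.3068 in²; f_rv = 88.1 / (7 × 0.3068) = 41.02 ksi.
F'_nt = 1.3 F_nt − (F_nt / φF_nv) f_rv = 1.3·113 − (113/(0.75·84))·41.02 = 73.32 ksi, capped at F_nt → F'_nt = 73.32 ksi.
R_n = F'_nt · A_b · n = 73.32 × 0.3068 × 7 = 157.5 kips.
Design strength φR_n = 0.75 × 157.5 = 118 kips.

118 kips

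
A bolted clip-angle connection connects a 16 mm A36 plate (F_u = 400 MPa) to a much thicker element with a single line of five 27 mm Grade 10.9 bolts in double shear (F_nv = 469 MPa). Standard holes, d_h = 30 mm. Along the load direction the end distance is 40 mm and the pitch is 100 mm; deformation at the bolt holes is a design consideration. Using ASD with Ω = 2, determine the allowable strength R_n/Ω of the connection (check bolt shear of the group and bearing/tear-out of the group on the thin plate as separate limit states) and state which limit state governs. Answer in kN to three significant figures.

Bolt shear: A_b = π·27²/4 = 572.6 mm²; R_n = 469 × 572.6 × 5 × 2 / 1000 = 2685 kN → 2685 / 2 = 1340 kN.
Bearing (1.2 l_c t F_u ≤ 2.4 d t F_u): upper limit = 2.4·27·16·400 / 1000 = 414.7 kN.
  Edge l_c = 40 − 30/2 = 25 → r_n = 192 kN; interior l_c = 100 − 30 = 70 → r_n = 414.7 kN.
  R_n,bearing = 1·192 + 4·414.7 = 1851 kN → 1851 / 2 = 925 kN.
Bearing governs: 925 kN.

925 kN (bearing governs)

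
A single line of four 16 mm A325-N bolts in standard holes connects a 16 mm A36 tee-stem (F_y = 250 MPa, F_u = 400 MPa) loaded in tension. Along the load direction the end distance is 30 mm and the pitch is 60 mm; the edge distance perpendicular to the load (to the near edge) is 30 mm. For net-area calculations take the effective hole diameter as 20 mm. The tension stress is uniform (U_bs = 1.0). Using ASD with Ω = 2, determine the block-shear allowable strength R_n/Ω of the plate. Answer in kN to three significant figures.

Shear plane L_v = 30 + 3·60 = 210 mm; A_gv = 210 × 16 = 3360 mm².
A_nv = (210 − 3.5·20) × 16 = 2240 mm².
A_nt = (30 − 0.5·20) × 16 = 320 mm².
0.6 F_u A_nv = 537.6 kN; 0.6 F_y A_gv = 504 kN → shear yielding governs the shear term.
R_n = 504 + 1.0 × 400 × 320 / 1000 = 632 kN.
Allowable strength R_n/Ω = 632 / 2 = 316 kN.

316 kN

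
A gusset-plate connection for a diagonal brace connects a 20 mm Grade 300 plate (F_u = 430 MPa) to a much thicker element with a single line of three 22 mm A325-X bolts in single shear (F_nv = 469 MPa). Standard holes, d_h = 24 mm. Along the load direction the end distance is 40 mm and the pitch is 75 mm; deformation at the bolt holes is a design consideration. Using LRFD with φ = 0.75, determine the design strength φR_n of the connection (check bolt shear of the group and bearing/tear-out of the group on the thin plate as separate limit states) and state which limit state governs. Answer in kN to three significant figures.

Bolt shear: A_b = π·22²/4 = 380.1 mm²; R_n = 469 × 380.1 × 3 × 1 / 1000 = 534.8 kN → 0.75 × 534.8 = 401 kN.
Bearing (1.2 l_c t F_u ≤ 2.4 d t F_u): upper limit = 2.4·22·20·430 / 1000 = 454.1 kN.
  Edge l_c = 40 − 24/2 = 28 → r_n = 289 kN; interior l_c = 75 − 24 = 51 → r_n = 454.1 kN.
  R_n,bearing = 1·289 + 2·454.1 = 1197 kN → 0.75 × 1197 = 898 kN.
Bolt shear governs: 401 kN.

401 kN (bolt shear governs)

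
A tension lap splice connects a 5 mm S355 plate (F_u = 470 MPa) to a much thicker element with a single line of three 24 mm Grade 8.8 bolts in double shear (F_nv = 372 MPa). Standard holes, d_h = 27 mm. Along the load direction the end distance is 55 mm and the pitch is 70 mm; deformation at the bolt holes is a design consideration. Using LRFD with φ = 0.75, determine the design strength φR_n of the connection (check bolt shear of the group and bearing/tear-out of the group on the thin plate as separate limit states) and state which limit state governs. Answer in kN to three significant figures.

Bolt shear: A_b = π·24²/4 = 452.4 mm²; R_n = 372 × 452.4 × 3 × 2 / 1000 = 1010 kN → 0.75 × 1010 = 757 kN.
Bearing (1.2 l_c t F_u ≤ 2.4 d t F_u): upper limit = 2.4·24·5·470 / 1000 = 135.4 kN.
  Edge l_c = 55 − 27/2 = 41.5 → r_n = 117 kN; interior l_c = 70 − 27 = 43 → r_n = 121.3 kN.
  R_n,bearing = 1·117 + 2·121.3 = 359.6 kN → 0.75 × 359.6 = 270 kN.
Bearing governs: 270 kN.

270 kN (bearing governs)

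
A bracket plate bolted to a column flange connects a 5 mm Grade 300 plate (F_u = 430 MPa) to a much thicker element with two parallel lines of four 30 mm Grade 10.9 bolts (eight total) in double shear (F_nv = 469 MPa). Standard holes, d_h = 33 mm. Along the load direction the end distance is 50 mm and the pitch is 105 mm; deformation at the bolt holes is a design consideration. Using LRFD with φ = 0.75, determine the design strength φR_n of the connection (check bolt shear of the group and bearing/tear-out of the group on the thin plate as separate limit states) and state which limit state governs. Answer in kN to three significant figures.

Bolt shear: A_b = π·30²/4 = 706.9 mm²; R_n = 469 × 706.9 × 8 × 2 / 1000 = 5304 kN → 0.75 × 5304 = 3980 kN.
Bearing (1.2 l_c t F_u ≤ 2.4 d t F_u): upper limit = 2.4·30·5·430 / 1000 = 154.8 kN.
  Edge l_c = 50 − 33/2 = 33.5 → r_n = 86.43 kN; interior l_c = 105 − 33 = 72 → r_n = 154.8 kN.
  R_n,bearing = 2·86.43 + 6·154.8 = 1102 kN → 0.75 × 1102 = 826 kN.
Bearing governs: 826 kN.

826 kN (bearing governs)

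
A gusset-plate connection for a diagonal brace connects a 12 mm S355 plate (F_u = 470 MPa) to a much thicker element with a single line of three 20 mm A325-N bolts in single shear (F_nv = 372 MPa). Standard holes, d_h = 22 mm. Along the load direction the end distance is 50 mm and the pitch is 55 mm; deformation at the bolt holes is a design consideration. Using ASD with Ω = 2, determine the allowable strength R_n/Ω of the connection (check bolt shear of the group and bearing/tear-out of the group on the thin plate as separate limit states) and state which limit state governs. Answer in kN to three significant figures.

175 kN (bolt shear governs)

Bolt shear: A_b = π·20²/4 = 314.2 mm²; R_n = 372 × 314.2 × 3 × 1 / 1000 = 350.6 kN → 350.6 / 2 = 175 kN.
Bearing (1.2 l_c t F_u ≤ 2.4 d t F_u): upper limit = 2.4·20·12·470 / 1000 = 270.7 kN.
  Edge l_c = 50 − 22/2 = 39 → r_n = 264 kN; interior l_c = 55 − 22 = 33 → r_n = 223.3 kN.
  R_n,bearing = 1·264 + 2·223.3 = 710.6 kN → 710.6 / 2 = 355 kN.
Bolt shear governs: 175 kN.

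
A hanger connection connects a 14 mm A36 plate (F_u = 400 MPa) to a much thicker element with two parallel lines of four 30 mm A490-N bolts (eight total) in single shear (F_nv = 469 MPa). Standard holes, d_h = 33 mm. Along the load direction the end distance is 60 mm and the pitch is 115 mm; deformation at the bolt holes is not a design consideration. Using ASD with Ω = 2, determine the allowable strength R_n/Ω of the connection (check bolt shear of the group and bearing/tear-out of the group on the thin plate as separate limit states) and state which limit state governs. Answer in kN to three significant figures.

1330 kN (bolt shear governs)

Bolt shear: A_b = π·30²/4 = 706.9 mm²; R_n = 469 × 706.9 × 8 × 1 / 1000 = 2652 kN → 2652 / 2 = 1330 kN.
Bearing (1.5 l_c t F_u ≤ 3.0 d t F_u): upper limit = 3.0·30·14·400 / 1000 = 504 kN.
  Edge l_c = 60 − 33/2 = 43.5 → r_n = 365.4 kN; interior l_c = 115 − 33 = 82 → r_n = 504 kN.
  R_n,bearing = 2·365.4 + 6·504 = 3755 kN → 3755 / 2 = 1880 kN.
Bolt shear governs: 1330 kN.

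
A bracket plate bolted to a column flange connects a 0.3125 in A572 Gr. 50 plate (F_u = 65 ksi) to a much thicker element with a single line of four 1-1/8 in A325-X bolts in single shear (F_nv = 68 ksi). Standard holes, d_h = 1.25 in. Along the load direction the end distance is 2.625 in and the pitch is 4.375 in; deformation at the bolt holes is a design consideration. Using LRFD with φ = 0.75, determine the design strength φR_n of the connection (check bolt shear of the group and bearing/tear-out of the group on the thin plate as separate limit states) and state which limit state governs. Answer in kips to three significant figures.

Bolt shear: A_b = π·1.125²/4 = 0.994 in²; R_n = 68 × 0.994 × 4 × 1 = 270.4 kips → 0.75 × 270.4 = 203 kips.
Bearing (1.2 l_c t F_u ≤ 2.4 d t F_u): upper limit = 2.4·1.125·0.3125·65 = 54.84 kips.
  Edge l_c = 2.625 − 1.25/2 = 2 → r_n = 48.75 kips; interior l_c = 4.375 − 1.25 = 3.125 → r_n = 54.84 kips.
  R_n,bearing = 1·48.75 + 3·54.84 = 213.3 kips → 0.75 × 213.3 = 160 kips.
Bearing governs: 160 kips.

160 kips (bearing governs)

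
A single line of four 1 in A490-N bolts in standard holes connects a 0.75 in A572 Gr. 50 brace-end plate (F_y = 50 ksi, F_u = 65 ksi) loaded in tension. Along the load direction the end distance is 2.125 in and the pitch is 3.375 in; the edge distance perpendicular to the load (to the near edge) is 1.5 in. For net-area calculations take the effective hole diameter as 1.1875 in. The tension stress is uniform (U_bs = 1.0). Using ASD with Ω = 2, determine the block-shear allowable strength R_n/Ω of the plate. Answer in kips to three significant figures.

140 kips

Shear plane L_v = 2.125 + 3·3.375 = 12.25 in; A_gv = 12.25 × 0.75 = 9.188 in².
A_nv = (12.25 − 3.5·1.1875) × 0.75 = 6.07 in².
A_nt = (1.5 − 0.5·1.1875) × 0.75 = 0.6797 in².
0.6 F_u A_nv = 236.7 kips; 0.6 F_y A_gv = 275.6 kips → shear rupture governs the shear term.
R_n = 236.7 + 1.0 × 65 × 0.6797 = 280.9 kips.
Allowable strength R_n/Ω = 280.9 / 2 = 140 kips.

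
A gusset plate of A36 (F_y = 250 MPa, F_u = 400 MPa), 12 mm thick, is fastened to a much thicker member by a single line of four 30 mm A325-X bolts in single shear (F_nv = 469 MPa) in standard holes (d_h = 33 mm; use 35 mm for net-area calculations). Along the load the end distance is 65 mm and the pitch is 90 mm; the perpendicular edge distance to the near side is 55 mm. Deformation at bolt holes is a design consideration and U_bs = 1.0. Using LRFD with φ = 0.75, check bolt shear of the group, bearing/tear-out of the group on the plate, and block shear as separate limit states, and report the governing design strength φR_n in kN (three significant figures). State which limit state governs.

587 kN (block shear governs)

Bolt shear: A_b = π·30²/4 = 706.9 mm²; R_n = 469 × 706.9 × 4 × 1 / 1000 = 1326 kN → 0.75 × 1326 = 995 kN.
Bearing: edge l_c = 48.5, r_n = 279.4 kN; interior l_c = 57, r_n = 328.3 kN; R_n = 279.4 + 3·328.3 = 1264 kN → 948 kN.
Block shear: A_gv = 4020, A_nv = 2550, A_nt = 450 mm²; R_n = min(0.6F_uA_nv, 0.6F_yA_gv) + U_bs·F_u·A_nt = 783 kN → 587 kN.
Block shear governs: 587 kN.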